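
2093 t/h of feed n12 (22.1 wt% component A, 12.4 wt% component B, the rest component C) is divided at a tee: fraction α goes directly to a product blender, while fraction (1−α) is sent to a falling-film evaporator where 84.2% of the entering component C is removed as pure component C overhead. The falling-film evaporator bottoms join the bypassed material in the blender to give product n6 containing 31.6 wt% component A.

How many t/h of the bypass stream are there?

All 2093×0.221 = 462.55 t/h of component A reaches n6, so n6 = 462.55/0.316 = 1463.8 t/h and vapour = 629.22 t/h.
The evaporator receives (1−α)·2093 of feed at 0.655 component C and removes 0.842 of that component C:
0.842×0.655×(1−α)×2093 = 629.22
(1−α) = 629.22/1154.3 = 0.5451;  α = 0.4549.
Bypass flow = 0.4549×2093 = 952.09 t/h.

952.1 t/h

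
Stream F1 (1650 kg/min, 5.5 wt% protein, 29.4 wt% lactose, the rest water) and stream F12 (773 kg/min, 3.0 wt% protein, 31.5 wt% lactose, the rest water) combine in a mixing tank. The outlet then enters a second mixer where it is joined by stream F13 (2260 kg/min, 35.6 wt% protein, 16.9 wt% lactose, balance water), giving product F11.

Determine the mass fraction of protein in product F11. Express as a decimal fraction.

0.196

Overall, product flow = 4683 kg/min.
protein in = 1650×0.055 + 773×0.030 + 2260×0.356 = 918.5 kg/min.
protein fraction in F11 = 0.196.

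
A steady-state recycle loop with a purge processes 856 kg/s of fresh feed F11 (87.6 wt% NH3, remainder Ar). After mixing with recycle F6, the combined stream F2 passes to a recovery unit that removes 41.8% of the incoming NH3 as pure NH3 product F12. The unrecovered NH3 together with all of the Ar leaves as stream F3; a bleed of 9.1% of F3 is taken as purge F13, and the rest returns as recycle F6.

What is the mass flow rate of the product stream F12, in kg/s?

665.5 kg/s

NH3 in F2: m_A = 856×0.876 + (1−0.091)·(1−0.418)·m_A, so m_A = 749.86/0.4710 = 1592.2 kg/s.
Product F12 = 0.418×1592.2 = 665.53 kg/s.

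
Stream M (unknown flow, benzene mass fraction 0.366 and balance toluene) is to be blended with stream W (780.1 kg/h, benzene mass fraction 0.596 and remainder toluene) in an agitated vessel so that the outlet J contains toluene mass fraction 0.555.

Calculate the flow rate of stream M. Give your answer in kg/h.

1491 kg/h

Let M be the unknown flow. Total out = 780.1 + M.
toluene balance: 315.16 + 0.634·M = 0.555·(780.1 + M)
(0.634 − 0.555)·M = 0.555×780.1 − 315.16 = 117.8
M = 117.8 / 0.079 = 1491.1 kg/h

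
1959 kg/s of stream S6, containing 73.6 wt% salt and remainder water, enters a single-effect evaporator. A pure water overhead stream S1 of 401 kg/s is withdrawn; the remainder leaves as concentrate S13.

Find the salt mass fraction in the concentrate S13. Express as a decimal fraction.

0.925

salt is not removed: 1959×0.736 = 1441.8 kg/s of salt enters S13.
Concentrate = 1959 − 401 = 1558 kg/s.
Mass fraction = 1441.8/1558 = 0.925.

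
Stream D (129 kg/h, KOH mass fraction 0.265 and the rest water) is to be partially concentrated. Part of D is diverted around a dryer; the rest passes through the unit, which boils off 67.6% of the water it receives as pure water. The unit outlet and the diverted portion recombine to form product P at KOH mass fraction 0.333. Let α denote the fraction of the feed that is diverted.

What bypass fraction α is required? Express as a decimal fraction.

All 129×0.265 = 34.185 kg/h of KOH reaches P, so P = 34.185/0.333 = 102.66 kg/h and vapour = 26.342 kg/h.
The evaporator receives (1−α)·129 of feed at 0.735 water and removes 0.676 of that water:
0.676×0.735×(1−α)×129 = 26.342
(1−α) = 26.342/64.095 = 0.4110;  α = 0.5890.

0.589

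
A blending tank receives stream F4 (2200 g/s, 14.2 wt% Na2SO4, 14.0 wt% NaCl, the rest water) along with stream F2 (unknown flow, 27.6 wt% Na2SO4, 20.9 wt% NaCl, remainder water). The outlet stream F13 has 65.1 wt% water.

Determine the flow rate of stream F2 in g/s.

Let F2 be the unknown flow. Total out = 2200 + F2.
water balance: 1579.6 + 0.515·F2 = 0.651·(2200 + F2)
(0.515 − 0.651)·F2 = 0.651×2200 − 1579.6 = -147.4
F2 = -147.4 / -0.136 = 1083.8 g/s

1084 g/s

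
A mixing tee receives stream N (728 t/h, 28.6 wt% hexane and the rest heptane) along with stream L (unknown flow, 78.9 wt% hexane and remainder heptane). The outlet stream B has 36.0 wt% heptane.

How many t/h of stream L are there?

1730 t/h

Let L be the unknown flow. Total out = 728 + L.
heptane balance: 519.79 + 0.211·L = 0.360·(728 + L)
(0.211 − 0.360)·L = 0.360×728 − 519.79 = -257.71
L = -257.71 / -0.149 = 1729.6 t/h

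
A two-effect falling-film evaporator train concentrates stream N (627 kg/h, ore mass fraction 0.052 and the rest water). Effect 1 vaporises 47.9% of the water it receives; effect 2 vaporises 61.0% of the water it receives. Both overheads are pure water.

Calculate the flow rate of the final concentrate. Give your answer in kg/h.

153.4 kg/h

water in feed = 627×0.948 = 594.4 kg/h.
After stage 1: water left = (1−0.479)×594.4 = 309.68; stream total = 342.28 kg/h.
After stage 2: water left = (1−0.610)×309.68 = 120.78; final concentrate = 153.38 kg/h.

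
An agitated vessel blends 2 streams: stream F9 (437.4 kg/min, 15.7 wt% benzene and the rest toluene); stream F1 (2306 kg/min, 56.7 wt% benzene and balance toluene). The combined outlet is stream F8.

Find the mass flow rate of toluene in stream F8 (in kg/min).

toluene out = toluene in = 437.4×0.843 + 2306×0.433 = 1367.2 kg/min.

1367 kg/min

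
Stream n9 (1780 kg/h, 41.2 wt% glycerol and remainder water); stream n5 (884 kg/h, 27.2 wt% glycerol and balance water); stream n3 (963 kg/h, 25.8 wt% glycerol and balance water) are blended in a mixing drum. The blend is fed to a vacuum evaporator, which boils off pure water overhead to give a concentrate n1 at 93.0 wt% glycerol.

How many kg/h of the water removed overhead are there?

2313 kg/h

glycerol entering = 1780×0.412 + 884×0.272 + 963×0.258 = 1222.3 kg/h.
All glycerol reports to n1, so n1 = 1222.3/0.930 = 1314.3 kg/h.
Total feed = 3627 kg/h; overhead = 3627 − 1314.3 = 2312.7 kg/h.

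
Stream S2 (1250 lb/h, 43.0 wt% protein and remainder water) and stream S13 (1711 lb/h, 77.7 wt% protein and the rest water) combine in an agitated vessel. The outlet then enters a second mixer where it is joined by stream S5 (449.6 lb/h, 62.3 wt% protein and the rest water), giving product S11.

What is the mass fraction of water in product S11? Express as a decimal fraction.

Overall, product flow = 3410.6 lb/h.
water in = 1250×0.570 + 1711×0.223 + 449.6×0.377 = 1263.6 lb/h.
water fraction in S11 = 0.3705.

0.3705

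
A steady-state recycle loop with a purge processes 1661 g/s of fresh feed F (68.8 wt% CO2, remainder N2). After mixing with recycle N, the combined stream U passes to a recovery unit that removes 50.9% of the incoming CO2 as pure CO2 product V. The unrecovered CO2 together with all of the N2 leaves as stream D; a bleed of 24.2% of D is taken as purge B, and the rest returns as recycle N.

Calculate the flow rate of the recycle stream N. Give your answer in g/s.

2301 g/s

N2 enters only via F and leaves only via the purge: 1661×0.312 = 0.242×(N2 in D), and the recovery unit passes all N2, so N2 in U = N2 in D = 2141.5 g/s.
CO2 in U: m_A = 1661×0.688 + (1−0.242)·(1−0.509)·m_A, so m_A = 1142.8/0.6278 = 1820.2 g/s.
D = (1−0.509)×1820.2 + 2141.5 = 3035.2 g/s.
Recycle N = (1−0.242)×3035.2 = 2300.7 g/s.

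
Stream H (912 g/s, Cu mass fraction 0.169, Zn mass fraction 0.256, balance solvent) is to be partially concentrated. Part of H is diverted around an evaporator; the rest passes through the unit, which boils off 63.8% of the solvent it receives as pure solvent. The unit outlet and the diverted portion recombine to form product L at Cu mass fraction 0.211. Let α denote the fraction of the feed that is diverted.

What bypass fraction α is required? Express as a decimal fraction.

All 912×0.169 = 154.13 g/s of Cu reaches L, so L = 154.13/0.211 = 730.46 g/s and vapour = 181.54 g/s.
The evaporator receives (1−α)·912 of feed at 0.575 solvent and removes 0.638 of that solvent:
0.638×0.575×(1−α)×912 = 181.54
(1−α) = 181.54/334.57 = 0.5426;  α = 0.4574.

0.457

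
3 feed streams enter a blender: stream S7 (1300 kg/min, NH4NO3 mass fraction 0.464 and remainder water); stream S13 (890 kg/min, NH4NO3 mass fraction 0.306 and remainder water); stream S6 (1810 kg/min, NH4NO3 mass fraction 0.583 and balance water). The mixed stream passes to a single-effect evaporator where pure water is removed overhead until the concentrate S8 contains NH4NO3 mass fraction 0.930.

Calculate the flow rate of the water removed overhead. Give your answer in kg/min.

1924 kg/min

NH4NO3 entering = 1300×0.464 + 890×0.306 + 1810×0.583 = 1930.8 kg/min.
All NH4NO3 reports to S8, so S8 = 1930.8/0.930 = 2076.1 kg/min.
Total feed = 4000 kg/min; overhead = 4000 − 2076.1 = 1923.9 kg/min.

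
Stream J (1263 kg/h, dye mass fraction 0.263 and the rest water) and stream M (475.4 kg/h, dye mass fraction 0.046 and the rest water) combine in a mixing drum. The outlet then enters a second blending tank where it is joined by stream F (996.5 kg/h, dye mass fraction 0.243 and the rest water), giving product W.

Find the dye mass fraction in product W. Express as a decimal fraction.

0.218

Overall, product flow = 2734.9 kg/h.
dye in = 1263×0.263 + 475.4×0.046 + 996.5×0.243 = 596.19 kg/h.
dye fraction in W = 0.218.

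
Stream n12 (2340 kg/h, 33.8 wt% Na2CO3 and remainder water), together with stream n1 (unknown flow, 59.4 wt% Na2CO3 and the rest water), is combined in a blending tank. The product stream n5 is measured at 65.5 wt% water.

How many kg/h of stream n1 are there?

65.78 kg/h

Let n1 be the unknown flow. Total out = 2340 + n1.
water balance: 1549.1 + 0.406·n1 = 0.655·(2340 + n1)
(0.406 − 0.655)·n1 = 0.655×2340 − 1549.1 = -16.38
n1 = -16.38 / -0.249 = 65.783 kg/h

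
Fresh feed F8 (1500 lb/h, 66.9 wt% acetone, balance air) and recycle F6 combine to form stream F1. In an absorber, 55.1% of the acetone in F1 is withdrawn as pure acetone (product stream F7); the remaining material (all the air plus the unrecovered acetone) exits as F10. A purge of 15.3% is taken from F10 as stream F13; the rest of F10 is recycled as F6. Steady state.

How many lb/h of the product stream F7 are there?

acetone in F1: m_A = 1500×0.669 + (1−0.153)·(1−0.551)·m_A, so m_A = 1003.5/0.6197 = 1619.3 lb/h.
Product F7 = 0.551×1619.3 = 892.26 lb/h.

892.3 lb/h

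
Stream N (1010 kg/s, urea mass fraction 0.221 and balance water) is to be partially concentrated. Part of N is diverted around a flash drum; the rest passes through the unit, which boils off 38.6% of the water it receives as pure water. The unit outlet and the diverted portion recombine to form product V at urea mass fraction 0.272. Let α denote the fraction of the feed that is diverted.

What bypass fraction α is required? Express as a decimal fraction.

All 1010×0.221 = 223.21 kg/s of urea reaches V, so V = 223.21/0.272 = 820.62 kg/s and vapour = 189.38 kg/s.
The evaporator receives (1−α)·1010 of feed at 0.779 water and removes 0.386 of that water:
0.386×0.779×(1−α)×1010 = 189.38
(1−α) = 189.38/303.7 = 0.6236;  α = 0.3764.

0.376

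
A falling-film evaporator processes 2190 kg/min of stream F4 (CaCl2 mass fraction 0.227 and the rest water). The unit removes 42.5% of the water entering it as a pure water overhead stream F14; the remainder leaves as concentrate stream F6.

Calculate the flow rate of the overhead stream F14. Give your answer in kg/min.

water entering = 2190×0.773 = 1692.9 kg/min; overhead removed = 0.425×1692.9 = 719.47 kg/min.

719.5 kg/min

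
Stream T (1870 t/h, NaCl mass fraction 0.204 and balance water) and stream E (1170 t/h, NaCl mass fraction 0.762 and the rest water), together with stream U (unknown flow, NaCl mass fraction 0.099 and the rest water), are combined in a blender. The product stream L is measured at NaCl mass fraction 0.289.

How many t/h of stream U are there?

Let U be the unknown flow. Total out = 3040 + U.
NaCl balance: 1273 + 0.099·U = 0.289·(3040 + U)
(0.099 − 0.289)·U = 0.289×3040 − 1273 = -394.46
U = -394.46 / -0.190 = 2076.1 t/h

2076 t/h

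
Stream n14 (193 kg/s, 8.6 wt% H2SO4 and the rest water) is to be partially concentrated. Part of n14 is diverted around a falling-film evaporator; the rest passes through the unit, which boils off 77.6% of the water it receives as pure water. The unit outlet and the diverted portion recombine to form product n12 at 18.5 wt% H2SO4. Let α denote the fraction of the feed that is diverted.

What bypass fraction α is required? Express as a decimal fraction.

0.246

All 193×0.086 = 16.598 kg/s of H2SO4 reaches n12, so n12 = 16.598/0.185 = 89.719 kg/s and vapour = 103.28 kg/s.
The evaporator receives (1−α)·193 of feed at 0.914 water and removes 0.776 of that water:
0.776×0.914×(1−α)×193 = 103.28
(1−α) = 103.28/136.89 = 0.7545;  α = 0.2455.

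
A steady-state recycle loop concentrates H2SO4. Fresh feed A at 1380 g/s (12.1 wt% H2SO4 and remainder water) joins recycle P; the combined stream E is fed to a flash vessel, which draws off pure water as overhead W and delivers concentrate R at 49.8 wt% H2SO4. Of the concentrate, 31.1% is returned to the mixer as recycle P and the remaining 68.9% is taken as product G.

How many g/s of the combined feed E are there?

Overall H2SO4 balance (none leaves overhead): H2SO4 in fresh feed = H2SO4 in product, i.e. 1380×0.121 = (1−0.311)·R·0.498.
R = 166.98/(0.498×0.689) = 486.65 g/s.
Recycle P = 0.311×486.65 = 151.35 g/s.
Combined feed E = 1380 + 151.35 = 1531.3 g/s.

1531 g/s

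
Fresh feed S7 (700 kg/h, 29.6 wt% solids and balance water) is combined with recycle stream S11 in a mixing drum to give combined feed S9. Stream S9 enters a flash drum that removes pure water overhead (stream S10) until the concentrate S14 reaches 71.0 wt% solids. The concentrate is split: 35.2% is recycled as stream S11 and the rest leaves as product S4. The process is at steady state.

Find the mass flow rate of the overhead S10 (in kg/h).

Overall solids balance (none leaves overhead): solids in fresh feed = solids in product, i.e. 700×0.296 = (1−0.352)·S14·0.710.
S14 = 207.2/(0.710×0.648) = 450.36 kg/h.
Recycle S11 = 0.352×450.36 = 158.53 kg/h.
Combined feed S9 = 700 + 158.53 = 858.53 kg/h.
Overhead S10 = S9 − S14 = 858.53 − 450.36 = 408.17 kg/h.

408.2 kg/h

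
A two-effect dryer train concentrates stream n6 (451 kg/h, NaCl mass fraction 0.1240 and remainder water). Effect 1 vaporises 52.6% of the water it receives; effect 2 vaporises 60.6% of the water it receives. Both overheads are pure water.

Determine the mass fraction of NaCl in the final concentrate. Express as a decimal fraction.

water in feed = 451×0.876 = 395.08 kg/h.
After stage 1: water left = (1−0.526)×395.08 = 187.27; stream total = 243.19 kg/h.
After stage 2: water left = (1−0.606)×187.27 = 73.783; final concentrate = 129.71 kg/h.
NaCl fraction = 55.924/129.71 = 0.4312.

0.4312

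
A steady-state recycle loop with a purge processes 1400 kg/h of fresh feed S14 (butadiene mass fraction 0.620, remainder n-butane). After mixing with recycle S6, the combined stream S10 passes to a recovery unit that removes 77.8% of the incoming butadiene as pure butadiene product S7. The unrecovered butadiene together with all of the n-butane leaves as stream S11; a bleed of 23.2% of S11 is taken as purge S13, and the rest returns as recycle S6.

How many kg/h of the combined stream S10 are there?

n-butane enters only via S14 and leaves only via the purge: 1400×0.380 = 0.232×(n-butane in S11), and the recovery unit passes all n-butane, so n-butane in S10 = n-butane in S11 = 2293.1 kg/h.
butadiene in S10: m_A = 1400×0.620 + (1−0.232)·(1−0.778)·m_A, so m_A = 868/0.8295 = 1046.4 kg/h.
S10 = 1046.4 + 2293.1 = 3339.5 kg/h.

3340 kg/h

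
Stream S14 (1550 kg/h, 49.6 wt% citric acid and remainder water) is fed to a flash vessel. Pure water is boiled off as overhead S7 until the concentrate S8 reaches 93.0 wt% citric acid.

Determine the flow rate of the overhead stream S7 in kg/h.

723.3 kg/h

citric acid is conserved: 1550×0.496 = 768.8 kg/h all reports to the concentrate.
Concentrate = 768.8/(target fraction) = 826.67 kg/h.
Overhead = 1550 − 826.67 = 723.33 kg/h.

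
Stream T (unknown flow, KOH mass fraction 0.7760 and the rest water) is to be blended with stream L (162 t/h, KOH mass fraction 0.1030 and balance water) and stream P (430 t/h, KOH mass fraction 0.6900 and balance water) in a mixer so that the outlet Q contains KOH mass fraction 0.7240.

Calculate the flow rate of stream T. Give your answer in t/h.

2216 t/h

Let T be the unknown flow. Total out = 592 + T.
KOH balance: 313.39 + 0.776·T = 0.724·(592 + T)
(0.776 − 0.724)·T = 0.724×592 − 313.39 = 115.22
T = 115.22 / 0.052 = 2215.8 t/h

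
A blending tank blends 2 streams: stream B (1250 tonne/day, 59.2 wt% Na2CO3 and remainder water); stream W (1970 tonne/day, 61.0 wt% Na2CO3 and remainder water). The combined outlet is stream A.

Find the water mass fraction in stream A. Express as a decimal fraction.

Total flow out = 1250 + 1970 = 3220 tonne/day.
water in = 1250×0.408 + 1970×0.390 = 1278.3 tonne/day.
water mass fraction in A = 1278.3/3220 = 0.397.

0.397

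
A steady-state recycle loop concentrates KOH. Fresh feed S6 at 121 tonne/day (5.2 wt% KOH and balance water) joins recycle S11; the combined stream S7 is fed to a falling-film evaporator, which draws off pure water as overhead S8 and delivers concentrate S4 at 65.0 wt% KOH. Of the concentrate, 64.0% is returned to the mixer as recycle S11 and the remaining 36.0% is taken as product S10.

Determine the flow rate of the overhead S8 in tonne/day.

111.3 tonne/day

Overall KOH balance (none leaves overhead): KOH in fresh feed = KOH in product, i.e. 121×0.052 = (1−0.640)·S4·0.650.
S4 = 6.292/(0.650×0.360) = 26.889 tonne/day.
Recycle S11 = 0.640×26.889 = 17.209 tonne/day.
Combined feed S7 = 121 + 17.209 = 138.21 tonne/day.
Overhead S8 = S7 − S4 = 138.21 − 26.889 = 111.32 tonne/day.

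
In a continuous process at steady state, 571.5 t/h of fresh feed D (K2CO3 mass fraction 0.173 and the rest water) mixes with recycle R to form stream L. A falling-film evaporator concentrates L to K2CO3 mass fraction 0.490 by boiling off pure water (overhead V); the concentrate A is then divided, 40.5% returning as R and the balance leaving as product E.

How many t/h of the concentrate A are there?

339.1 t/h

Overall K2CO3 balance (none leaves overhead): K2CO3 in fresh feed = K2CO3 in product, i.e. 571.5×0.173 = (1−0.405)·A·0.490.
A = 98.869/(0.490×0.595) = 339.12 t/h.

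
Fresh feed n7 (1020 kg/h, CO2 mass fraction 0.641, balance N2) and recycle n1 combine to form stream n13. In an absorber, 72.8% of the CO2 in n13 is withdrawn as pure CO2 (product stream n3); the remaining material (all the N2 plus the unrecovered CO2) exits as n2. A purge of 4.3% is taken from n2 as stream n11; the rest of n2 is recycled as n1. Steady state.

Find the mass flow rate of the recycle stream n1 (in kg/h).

8380 kg/h

N2 enters only via n7 and leaves only via the purge: 1020×0.359 = 0.043×(N2 in n2), and the absorber passes all N2, so N2 in n13 = N2 in n2 = 8515.8 kg/h.
CO2 in n13: m_A = 1020×0.641 + (1−0.043)·(1−0.728)·m_A, so m_A = 653.82/0.7397 = 883.9 kg/h.
n2 = (1−0.728)×883.9 + 8515.8 = 8756.2 kg/h.
Recycle n1 = (1−0.043)×8756.2 = 8379.7 kg/h.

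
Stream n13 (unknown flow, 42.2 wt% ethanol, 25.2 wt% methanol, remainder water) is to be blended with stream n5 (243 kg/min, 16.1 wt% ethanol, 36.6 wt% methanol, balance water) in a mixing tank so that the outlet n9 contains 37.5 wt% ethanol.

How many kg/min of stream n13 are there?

1106 kg/min

Let n13 be the unknown flow. Total out = 243 + n13.
ethanol balance: 39.123 + 0.422·n13 = 0.375·(243 + n13)
(0.422 − 0.375)·n13 = 0.375×243 − 39.123 = 52.002
n13 = 52.002 / 0.047 = 1106.4 kg/min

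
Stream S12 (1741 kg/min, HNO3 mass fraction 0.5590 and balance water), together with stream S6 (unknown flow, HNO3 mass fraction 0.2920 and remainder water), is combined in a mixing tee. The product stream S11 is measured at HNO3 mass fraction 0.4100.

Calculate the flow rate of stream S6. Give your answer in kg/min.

2198 kg/min

Let S6 be the unknown flow. Total out = 1741 + S6.
HNO3 balance: 973.22 + 0.292·S6 = 0.410·(1741 + S6)
(0.292 − 0.410)·S6 = 0.410×1741 − 973.22 = -259.41
S6 = -259.41 / -0.118 = 2198.4 kg/min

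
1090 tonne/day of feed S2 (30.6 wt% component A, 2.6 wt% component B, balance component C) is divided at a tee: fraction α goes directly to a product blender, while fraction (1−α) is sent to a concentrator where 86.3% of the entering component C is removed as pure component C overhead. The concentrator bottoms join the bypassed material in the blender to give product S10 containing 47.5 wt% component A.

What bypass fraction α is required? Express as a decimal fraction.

All 1090×0.306 = 333.54 tonne/day of component A reaches S10, so S10 = 333.54/0.475 = 702.19 tonne/day and vapour = 387.81 tonne/day.
The evaporator receives (1−α)·1090 of feed at 0.668 component C and removes 0.863 of that component C:
0.863×0.668×(1−α)×1090 = 387.81
(1−α) = 387.81/628.37 = 0.6172;  α = 0.3828.

0.383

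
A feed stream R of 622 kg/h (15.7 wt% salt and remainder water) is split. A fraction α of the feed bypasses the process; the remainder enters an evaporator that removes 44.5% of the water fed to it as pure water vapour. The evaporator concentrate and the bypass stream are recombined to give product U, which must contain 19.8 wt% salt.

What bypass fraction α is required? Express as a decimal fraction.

All 622×0.157 = 97.654 kg/h of salt reaches U, so U = 97.654/0.198 = 493.2 kg/h and vapour = 128.8 kg/h.
The evaporator receives (1−α)·622 of feed at 0.843 water and removes 0.445 of that water:
0.445×0.843×(1−α)×622 = 128.8
(1−α) = 128.8/233.33 = 0.5520;  α = 0.4480.

0.448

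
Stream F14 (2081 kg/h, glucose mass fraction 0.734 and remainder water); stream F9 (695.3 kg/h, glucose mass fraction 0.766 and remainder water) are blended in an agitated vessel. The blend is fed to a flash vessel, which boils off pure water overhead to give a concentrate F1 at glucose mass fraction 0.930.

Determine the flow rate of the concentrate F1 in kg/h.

2215 kg/h

glucose entering = 2081×0.734 + 695.3×0.766 = 2060.1 kg/h.
All glucose reports to F1, so F1 = 2060.1/0.930 = 2215.1 kg/h.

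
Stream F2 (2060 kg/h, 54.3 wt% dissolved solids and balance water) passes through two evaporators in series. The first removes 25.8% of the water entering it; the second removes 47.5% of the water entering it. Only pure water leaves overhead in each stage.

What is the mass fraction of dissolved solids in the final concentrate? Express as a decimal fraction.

0.753

water in feed = 2060×0.457 = 941.42 kg/h.
After stage 1: water left = (1−0.258)×941.42 = 698.53; stream total = 1817.1 kg/h.
After stage 2: water left = (1−0.475)×698.53 = 366.73; final concentrate = 1485.3 kg/h.
dissolved solids fraction = 1118.6/1485.3 = 0.753.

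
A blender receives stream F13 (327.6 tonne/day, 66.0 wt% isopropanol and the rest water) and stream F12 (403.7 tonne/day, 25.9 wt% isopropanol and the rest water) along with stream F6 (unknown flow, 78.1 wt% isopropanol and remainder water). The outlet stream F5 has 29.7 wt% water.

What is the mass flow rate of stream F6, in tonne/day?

Let F6 be the unknown flow. Total out = 731.3 + F6.
water balance: 410.53 + 0.219·F6 = 0.297·(731.3 + F6)
(0.219 − 0.297)·F6 = 0.297×731.3 − 410.53 = -193.33
F6 = -193.33 / -0.078 = 2478.6 tonne/day

2479 tonne/day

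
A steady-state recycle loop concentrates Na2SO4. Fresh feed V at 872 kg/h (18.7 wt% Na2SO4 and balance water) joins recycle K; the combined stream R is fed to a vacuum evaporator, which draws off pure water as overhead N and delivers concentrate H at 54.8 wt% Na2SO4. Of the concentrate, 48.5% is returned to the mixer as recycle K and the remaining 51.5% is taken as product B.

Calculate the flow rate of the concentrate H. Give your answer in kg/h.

577.8 kg/h

Overall Na2SO4 balance (none leaves overhead): Na2SO4 in fresh feed = Na2SO4 in product, i.e. 872×0.187 = (1−0.485)·H·0.548.
H = 163.06/(0.548×0.515) = 577.79 kg/h.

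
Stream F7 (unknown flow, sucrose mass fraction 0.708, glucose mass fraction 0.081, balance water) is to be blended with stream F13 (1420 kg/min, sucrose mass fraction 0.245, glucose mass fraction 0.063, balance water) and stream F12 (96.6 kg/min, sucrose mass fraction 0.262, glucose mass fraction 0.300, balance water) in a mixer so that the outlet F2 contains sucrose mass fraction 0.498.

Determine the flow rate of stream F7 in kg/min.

Let F7 be the unknown flow. Total out = 1516.6 + F7.
sucrose balance: 373.21 + 0.708·F7 = 0.498·(1516.6 + F7)
(0.708 − 0.498)·F7 = 0.498×1516.6 − 373.21 = 382.06
F7 = 382.06 / 0.210 = 1819.3 kg/min

1819 kg/min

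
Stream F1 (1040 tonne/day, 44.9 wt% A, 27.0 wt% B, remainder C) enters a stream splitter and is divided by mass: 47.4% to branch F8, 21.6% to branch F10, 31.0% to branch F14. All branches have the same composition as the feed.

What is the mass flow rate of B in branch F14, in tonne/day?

87.05 tonne/day

Branch F14 total = 0.310×1040 = 322.4 tonne/day.
B in F14 = 0.270×322.4 = 87.048 tonne/day.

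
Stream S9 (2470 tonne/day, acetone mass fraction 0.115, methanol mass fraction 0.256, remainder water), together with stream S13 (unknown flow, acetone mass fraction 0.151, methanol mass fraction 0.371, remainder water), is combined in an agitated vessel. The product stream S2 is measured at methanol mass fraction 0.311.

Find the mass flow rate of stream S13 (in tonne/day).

Let S13 be the unknown flow. Total out = 2470 + S13.
methanol balance: 632.32 + 0.371·S13 = 0.311·(2470 + S13)
(0.371 − 0.311)·S13 = 0.311×2470 − 632.32 = 135.85
S13 = 135.85 / 0.060 = 2264.2 tonne/day

2264 tonne/day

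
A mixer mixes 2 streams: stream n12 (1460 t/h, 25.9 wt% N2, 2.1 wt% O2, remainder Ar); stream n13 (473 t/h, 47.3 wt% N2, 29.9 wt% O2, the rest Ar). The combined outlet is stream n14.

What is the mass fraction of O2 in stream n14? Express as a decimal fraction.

Total flow out = 1460 + 473 = 1933 t/h.
O2 in = 1460×0.021 + 473×0.299 = 172.09 t/h.
O2 mass fraction in n14 = 172.09/1933 = 0.089.

0.089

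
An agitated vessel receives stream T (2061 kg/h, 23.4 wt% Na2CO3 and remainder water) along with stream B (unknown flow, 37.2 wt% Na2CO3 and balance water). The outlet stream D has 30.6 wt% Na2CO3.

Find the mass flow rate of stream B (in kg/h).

2248 kg/h

Let B be the unknown flow. Total out = 2061 + B.
Na2CO3 balance: 482.27 + 0.372·B = 0.306·(2061 + B)
(0.372 − 0.306)·B = 0.306×2061 − 482.27 = 148.39
B = 148.39 / 0.066 = 2248.4 kg/h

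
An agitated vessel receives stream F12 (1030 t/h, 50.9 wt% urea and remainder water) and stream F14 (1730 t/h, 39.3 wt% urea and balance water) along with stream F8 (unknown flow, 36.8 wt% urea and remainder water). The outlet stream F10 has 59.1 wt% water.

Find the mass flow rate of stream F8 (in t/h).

Let F8 be the unknown flow. Total out = 2760 + F8.
water balance: 1555.8 + 0.632·F8 = 0.591·(2760 + F8)
(0.632 − 0.591)·F8 = 0.591×2760 − 1555.8 = 75.32
F8 = 75.32 / 0.041 = 1837.1 t/h

1837 t/h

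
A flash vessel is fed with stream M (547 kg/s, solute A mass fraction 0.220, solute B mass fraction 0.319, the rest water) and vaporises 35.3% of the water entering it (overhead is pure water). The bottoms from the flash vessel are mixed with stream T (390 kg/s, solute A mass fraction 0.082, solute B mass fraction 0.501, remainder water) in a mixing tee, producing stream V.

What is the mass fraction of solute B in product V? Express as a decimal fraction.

0.436

Vapour removed = 0.353×0.461×547 = 89.015 kg/s; concentrate = 457.99 kg/s.
solute B reaching the mixer = 174.49 (from concentrate) + 390×0.501 = 369.88 kg/s.
Product flow = 457.99 + 390 = 847.99 kg/s; solute B fraction = 0.436.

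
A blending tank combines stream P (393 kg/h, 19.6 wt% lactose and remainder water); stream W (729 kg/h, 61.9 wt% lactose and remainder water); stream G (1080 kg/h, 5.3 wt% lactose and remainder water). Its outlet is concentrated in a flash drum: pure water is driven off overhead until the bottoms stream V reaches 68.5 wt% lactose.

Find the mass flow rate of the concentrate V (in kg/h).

854.8 kg/h

lactose entering = 393×0.196 + 729×0.619 + 1080×0.053 = 585.52 kg/h.
All lactose reports to V, so V = 585.52/0.685 = 854.77 kg/h.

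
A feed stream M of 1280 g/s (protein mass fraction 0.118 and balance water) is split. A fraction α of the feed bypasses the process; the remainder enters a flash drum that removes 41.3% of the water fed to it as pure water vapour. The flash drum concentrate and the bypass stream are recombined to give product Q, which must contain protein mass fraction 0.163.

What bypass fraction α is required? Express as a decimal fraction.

0.242

All 1280×0.118 = 151.04 g/s of protein reaches Q, so Q = 151.04/0.163 = 926.63 g/s and vapour = 353.37 g/s.
The evaporator receives (1−α)·1280 of feed at 0.882 water and removes 0.413 of that water:
0.413×0.882×(1−α)×1280 = 353.37
(1−α) = 353.37/466.26 = 0.7579;  α = 0.2421.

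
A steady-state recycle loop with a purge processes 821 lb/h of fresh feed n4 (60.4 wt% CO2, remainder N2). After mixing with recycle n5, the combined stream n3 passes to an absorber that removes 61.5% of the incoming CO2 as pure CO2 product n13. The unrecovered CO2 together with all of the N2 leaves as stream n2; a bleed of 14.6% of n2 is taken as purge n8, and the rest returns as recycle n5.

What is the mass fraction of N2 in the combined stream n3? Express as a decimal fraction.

0.751

N2 enters only via n4 and leaves only via the purge: 821×0.396 = 0.146×(N2 in n2), and the absorber passes all N2, so N2 in n3 = N2 in n2 = 2226.8 lb/h.
CO2 in n3: m_A = 821×0.604 + (1−0.146)·(1−0.615)·m_A, so m_A = 495.88/0.6712 = 738.79 lb/h.
n3 = 738.79 + 2226.8 = 2965.6 lb/h.
N2 fraction in n3 = 2226.8/2965.6 = 0.751.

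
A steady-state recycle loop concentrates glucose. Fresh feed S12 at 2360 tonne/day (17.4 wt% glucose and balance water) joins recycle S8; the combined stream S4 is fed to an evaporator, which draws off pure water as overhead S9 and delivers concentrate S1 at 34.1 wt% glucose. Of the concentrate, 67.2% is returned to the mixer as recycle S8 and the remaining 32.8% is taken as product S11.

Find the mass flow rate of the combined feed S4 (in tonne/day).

Overall glucose balance (none leaves overhead): glucose in fresh feed = glucose in product, i.e. 2360×0.174 = (1−0.672)·S1·0.341.
S1 = 410.64/(0.341×0.328) = 3671.4 tonne/day.
Recycle S8 = 0.672×3671.4 = 2467.2 tonne/day.
Combined feed S4 = 2360 + 2467.2 = 4827.2 tonne/day.

4827 tonne/day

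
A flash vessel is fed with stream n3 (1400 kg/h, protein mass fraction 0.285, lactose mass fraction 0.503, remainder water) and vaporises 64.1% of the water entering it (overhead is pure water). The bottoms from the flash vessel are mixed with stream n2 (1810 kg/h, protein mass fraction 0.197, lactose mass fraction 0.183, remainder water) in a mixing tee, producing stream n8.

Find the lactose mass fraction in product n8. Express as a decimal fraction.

Vapour removed = 0.641×0.212×1400 = 190.25 kg/h; concentrate = 1209.8 kg/h.
lactose reaching the mixer = 704.2 (from concentrate) + 1810×0.183 = 1035.4 kg/h.
Product flow = 1209.8 + 1810 = 3019.8 kg/h; lactose fraction = 0.343.

0.343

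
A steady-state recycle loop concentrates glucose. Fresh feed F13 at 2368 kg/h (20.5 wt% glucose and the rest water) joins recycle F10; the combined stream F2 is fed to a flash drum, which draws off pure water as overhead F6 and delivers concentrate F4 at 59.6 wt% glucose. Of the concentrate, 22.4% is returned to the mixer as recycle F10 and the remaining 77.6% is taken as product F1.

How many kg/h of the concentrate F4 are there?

Overall glucose balance (none leaves overhead): glucose in fresh feed = glucose in product, i.e. 2368×0.205 = (1−0.224)·F4·0.596.
F4 = 485.44/(0.596×0.776) = 1049.6 kg/h.

1050 kg/h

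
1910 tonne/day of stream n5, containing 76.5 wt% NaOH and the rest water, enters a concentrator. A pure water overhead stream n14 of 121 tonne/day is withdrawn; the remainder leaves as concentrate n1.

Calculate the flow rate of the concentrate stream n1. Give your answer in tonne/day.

Concentrate = 1910 − 121 = 1789 tonne/day.

1789 tonne/day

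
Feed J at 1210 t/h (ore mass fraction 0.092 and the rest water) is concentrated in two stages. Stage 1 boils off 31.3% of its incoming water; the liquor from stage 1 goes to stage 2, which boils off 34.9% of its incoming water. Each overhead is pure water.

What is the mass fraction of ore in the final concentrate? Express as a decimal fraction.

0.185

water in feed = 1210×0.908 = 1098.7 t/h.
After stage 1: water left = (1−0.313)×1098.7 = 754.79; stream total = 866.11 t/h.
After stage 2: water left = (1−0.349)×754.79 = 491.37; final concentrate = 602.69 t/h.
ore fraction = 111.32/602.69 = 0.185.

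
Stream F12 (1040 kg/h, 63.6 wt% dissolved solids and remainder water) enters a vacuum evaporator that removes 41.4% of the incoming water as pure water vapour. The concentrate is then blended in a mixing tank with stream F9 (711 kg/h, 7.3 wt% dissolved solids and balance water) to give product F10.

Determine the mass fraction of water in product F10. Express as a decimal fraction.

Vapour removed = 0.414×0.364×1040 = 156.72 kg/h; concentrate = 883.28 kg/h.
water reaching the mixer = 221.84 (from concentrate) + 711×0.927 = 880.93 kg/h.
Product flow = 883.28 + 711 = 1594.3 kg/h; water fraction = 0.553.

0.553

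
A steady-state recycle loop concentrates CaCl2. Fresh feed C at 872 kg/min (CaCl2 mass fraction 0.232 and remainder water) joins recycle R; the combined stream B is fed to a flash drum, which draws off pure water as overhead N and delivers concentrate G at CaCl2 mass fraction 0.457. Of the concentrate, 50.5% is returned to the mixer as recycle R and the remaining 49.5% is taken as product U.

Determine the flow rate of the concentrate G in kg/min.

894.3 kg/min

Overall CaCl2 balance (none leaves overhead): CaCl2 in fresh feed = CaCl2 in product, i.e. 872×0.232 = (1−0.505)·G·0.457.
G = 202.3/(0.457×0.495) = 894.3 kg/min.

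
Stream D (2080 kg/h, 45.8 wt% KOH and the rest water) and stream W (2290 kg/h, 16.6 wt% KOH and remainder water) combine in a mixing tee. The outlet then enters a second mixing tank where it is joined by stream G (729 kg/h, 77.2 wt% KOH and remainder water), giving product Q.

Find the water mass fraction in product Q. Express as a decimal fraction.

Overall, product flow = 5099 kg/h.
water in = 2080×0.542 + 2290×0.834 + 729×0.228 = 3203.4 kg/h.
water fraction in Q = 0.628.

0.628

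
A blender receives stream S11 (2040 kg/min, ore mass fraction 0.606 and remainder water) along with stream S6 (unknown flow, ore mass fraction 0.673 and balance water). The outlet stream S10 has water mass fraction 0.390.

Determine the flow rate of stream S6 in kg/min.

Let S6 be the unknown flow. Total out = 2040 + S6.
water balance: 803.76 + 0.327·S6 = 0.390·(2040 + S6)
(0.327 − 0.390)·S6 = 0.390×2040 − 803.76 = -8.16
S6 = -8.16 / -0.063 = 129.52 kg/min

129.5 kg/min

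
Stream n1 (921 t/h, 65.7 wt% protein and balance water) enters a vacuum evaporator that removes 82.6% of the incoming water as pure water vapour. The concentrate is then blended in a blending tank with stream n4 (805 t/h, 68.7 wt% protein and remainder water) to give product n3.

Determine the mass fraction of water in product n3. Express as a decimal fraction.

Vapour removed = 0.826×0.343×921 = 260.94 t/h; concentrate = 660.06 t/h.
water reaching the mixer = 54.967 (from concentrate) + 805×0.313 = 306.93 t/h.
Product flow = 660.06 + 805 = 1465.1 t/h; water fraction = 0.210.

0.210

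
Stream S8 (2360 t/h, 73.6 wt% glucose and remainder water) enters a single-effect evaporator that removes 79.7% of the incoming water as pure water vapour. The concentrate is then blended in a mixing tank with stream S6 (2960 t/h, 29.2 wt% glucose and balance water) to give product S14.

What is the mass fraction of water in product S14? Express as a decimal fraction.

0.461

Vapour removed = 0.797×0.264×2360 = 496.56 t/h; concentrate = 1863.4 t/h.
water reaching the mixer = 126.48 (from concentrate) + 2960×0.708 = 2222.2 t/h.
Product flow = 1863.4 + 2960 = 4823.4 t/h; water fraction = 0.461.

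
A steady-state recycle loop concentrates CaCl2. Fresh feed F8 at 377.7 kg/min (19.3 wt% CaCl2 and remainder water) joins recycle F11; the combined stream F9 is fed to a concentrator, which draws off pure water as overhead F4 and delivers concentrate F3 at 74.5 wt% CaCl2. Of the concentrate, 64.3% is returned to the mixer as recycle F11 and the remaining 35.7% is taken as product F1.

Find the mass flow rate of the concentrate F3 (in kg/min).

274.1 kg/min

Overall CaCl2 balance (none leaves overhead): CaCl2 in fresh feed = CaCl2 in product, i.e. 377.7×0.193 = (1−0.643)·F3·0.745.
F3 = 72.896/(0.745×0.357) = 274.08 kg/min.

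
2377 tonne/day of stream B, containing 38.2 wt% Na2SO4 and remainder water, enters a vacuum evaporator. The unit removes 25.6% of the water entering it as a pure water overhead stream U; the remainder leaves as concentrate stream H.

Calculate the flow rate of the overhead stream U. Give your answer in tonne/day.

376.1 tonne/day

water entering = 2377×0.618 = 1469 tonne/day; overhead removed = 0.256×1469 = 376.06 tonne/day.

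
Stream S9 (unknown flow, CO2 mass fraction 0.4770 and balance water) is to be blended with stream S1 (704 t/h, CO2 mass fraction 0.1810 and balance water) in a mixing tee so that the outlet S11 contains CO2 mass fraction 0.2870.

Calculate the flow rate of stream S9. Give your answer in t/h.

392.8 t/h

Let S9 be the unknown flow. Total out = 704 + S9.
CO2 balance: 127.42 + 0.477·S9 = 0.287·(704 + S9)
(0.477 − 0.287)·S9 = 0.287×704 − 127.42 = 74.624
S9 = 74.624 / 0.190 = 392.76 t/h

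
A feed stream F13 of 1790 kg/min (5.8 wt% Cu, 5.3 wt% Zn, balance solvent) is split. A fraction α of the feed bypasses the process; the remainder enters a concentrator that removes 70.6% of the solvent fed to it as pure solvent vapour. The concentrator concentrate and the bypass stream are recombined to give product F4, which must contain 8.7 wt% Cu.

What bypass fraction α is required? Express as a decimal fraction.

0.469

All 1790×0.058 = 103.82 kg/min of Cu reaches F4, so F4 = 103.82/0.087 = 1193.3 kg/min and vapour = 596.67 kg/min.
The evaporator receives (1−α)·1790 of feed at 0.889 solvent and removes 0.706 of that solvent:
0.706×0.889×(1−α)×1790 = 596.67
(1−α) = 596.67/1123.5 = 0.5311;  α = 0.4689.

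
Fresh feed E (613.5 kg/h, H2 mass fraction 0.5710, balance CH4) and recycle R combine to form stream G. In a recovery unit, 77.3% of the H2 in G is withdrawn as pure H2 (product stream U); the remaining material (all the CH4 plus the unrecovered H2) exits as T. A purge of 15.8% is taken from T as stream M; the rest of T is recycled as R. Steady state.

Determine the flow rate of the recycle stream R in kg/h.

CH4 enters only via E and leaves only via the purge: 613.5×0.429 = 0.158×(CH4 in T), and the recovery unit passes all CH4, so CH4 in G = CH4 in T = 1665.8 kg/h.
H2 in G: m_A = 613.5×0.571 + (1−0.158)·(1−0.773)·m_A, so m_A = 350.31/0.8089 = 433.09 kg/h.
T = (1−0.773)×433.09 + 1665.8 = 1764.1 kg/h.
Recycle R = (1−0.158)×1764.1 = 1485.4 kg/h.

1485 kg/h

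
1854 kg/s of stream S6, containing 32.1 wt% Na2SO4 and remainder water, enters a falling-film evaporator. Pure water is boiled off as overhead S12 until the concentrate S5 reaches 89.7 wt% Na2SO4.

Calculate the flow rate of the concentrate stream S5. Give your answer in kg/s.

663.5 kg/s

Na2SO4 is conserved: 1854×0.321 = 595.13 kg/s all reports to the concentrate.
Concentrate = 595.13/(target fraction) = 663.47 kg/s.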